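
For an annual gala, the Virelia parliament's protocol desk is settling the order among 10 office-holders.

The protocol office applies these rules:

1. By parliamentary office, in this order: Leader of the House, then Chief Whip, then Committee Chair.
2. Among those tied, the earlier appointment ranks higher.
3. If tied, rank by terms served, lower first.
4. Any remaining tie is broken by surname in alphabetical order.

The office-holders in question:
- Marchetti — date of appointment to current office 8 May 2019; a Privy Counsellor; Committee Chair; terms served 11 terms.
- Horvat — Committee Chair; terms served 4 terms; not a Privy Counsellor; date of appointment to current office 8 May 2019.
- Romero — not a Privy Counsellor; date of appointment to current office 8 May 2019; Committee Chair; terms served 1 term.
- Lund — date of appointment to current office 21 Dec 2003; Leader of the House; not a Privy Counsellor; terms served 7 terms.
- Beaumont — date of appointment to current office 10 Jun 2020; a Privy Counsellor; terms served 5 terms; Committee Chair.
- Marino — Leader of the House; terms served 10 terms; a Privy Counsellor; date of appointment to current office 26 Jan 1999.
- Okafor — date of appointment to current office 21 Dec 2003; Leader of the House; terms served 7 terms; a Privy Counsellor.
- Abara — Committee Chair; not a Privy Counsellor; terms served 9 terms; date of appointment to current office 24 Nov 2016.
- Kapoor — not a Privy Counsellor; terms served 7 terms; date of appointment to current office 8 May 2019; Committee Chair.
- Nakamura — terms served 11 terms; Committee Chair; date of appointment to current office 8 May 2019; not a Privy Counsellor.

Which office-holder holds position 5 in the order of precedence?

Romero

By parliamentary office: Marino, Lund and Okafor (Leader of the House); then Abara, Romero, Horvat, Kapoor, Marchetti, Nakamura and Beaumont (Committee Chair).
Among Marino, Lund and Okafor, by date of appointment to current office (earlier first): Marino (26 Jan 1999) before Lund and Okafor (21 Dec 2003).
Lund and Okafor both have terms served 7 terms, so the next rule applies.
Among Lund and Okafor, alphabetically by surname: Lund before Okafor.
Among Abara, Romero, Horvat, Kapoor, Marchetti, Nakamura and Beaumont, by date of appointment to current office (earlier first): Abara (24 Nov 2016) before Romero, Horvat, Kapoor, Marchetti and Nakamura (8 May 2019) before Beaumont (10 Jun 2020).
Among Romero, Horvat, Kapoor, Marchetti and Nakamura, by terms served (lower first): Romero (1 term) before Horvat (4 terms) before Kapoor (7 terms) before Marchetti and Nakamura (11 terms).
Among Marchetti and Nakamura, alphabetically by surname: Marchetti before Nakamura.
Order: Marino, Lund, Okafor, Abara, Romero, Horvat, Kapoor, Marchetti, Nakamura, Beaumont.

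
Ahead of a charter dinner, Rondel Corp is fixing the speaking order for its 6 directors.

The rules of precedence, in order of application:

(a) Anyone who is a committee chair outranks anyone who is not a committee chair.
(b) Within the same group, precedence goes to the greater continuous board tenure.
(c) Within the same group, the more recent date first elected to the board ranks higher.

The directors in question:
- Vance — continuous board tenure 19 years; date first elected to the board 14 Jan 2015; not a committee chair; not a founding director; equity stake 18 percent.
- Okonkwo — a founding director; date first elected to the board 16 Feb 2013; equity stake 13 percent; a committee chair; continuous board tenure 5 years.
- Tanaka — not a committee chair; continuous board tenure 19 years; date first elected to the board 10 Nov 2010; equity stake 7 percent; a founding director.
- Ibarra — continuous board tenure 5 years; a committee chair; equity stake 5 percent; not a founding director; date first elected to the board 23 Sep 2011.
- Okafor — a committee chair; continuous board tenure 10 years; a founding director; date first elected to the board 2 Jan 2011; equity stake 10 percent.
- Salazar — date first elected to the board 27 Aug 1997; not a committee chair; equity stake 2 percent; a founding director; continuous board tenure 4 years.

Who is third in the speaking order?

By the first rule: Okafor, Okonkwo and Ibarra (each a committee chair); then Vance, Tanaka and Salazar (each not a committee chair).
Among Okafor, Okonkwo and Ibarra, by continuous board tenure (higher first): Okafor (10 years) before Okonkwo and Ibarra (5 years).
Among Okonkwo and Ibarra, by date first elected to the board (later first): Okonkwo (16 Feb 2013) before Ibarra (23 Sep 2011).
Among Vance, Tanaka and Salazar, by continuous board tenure (higher first): Vance and Tanaka (19 years) before Salazar (4 years).
Among Vance and Tanaka, by date first elected to the board (later first): Vance (14 Jan 2015) before Tanaka (10 Nov 2010).
Order: Okafor, Okonkwo, Ibarra, Vance, Tanaka, Salazar.

Ibarra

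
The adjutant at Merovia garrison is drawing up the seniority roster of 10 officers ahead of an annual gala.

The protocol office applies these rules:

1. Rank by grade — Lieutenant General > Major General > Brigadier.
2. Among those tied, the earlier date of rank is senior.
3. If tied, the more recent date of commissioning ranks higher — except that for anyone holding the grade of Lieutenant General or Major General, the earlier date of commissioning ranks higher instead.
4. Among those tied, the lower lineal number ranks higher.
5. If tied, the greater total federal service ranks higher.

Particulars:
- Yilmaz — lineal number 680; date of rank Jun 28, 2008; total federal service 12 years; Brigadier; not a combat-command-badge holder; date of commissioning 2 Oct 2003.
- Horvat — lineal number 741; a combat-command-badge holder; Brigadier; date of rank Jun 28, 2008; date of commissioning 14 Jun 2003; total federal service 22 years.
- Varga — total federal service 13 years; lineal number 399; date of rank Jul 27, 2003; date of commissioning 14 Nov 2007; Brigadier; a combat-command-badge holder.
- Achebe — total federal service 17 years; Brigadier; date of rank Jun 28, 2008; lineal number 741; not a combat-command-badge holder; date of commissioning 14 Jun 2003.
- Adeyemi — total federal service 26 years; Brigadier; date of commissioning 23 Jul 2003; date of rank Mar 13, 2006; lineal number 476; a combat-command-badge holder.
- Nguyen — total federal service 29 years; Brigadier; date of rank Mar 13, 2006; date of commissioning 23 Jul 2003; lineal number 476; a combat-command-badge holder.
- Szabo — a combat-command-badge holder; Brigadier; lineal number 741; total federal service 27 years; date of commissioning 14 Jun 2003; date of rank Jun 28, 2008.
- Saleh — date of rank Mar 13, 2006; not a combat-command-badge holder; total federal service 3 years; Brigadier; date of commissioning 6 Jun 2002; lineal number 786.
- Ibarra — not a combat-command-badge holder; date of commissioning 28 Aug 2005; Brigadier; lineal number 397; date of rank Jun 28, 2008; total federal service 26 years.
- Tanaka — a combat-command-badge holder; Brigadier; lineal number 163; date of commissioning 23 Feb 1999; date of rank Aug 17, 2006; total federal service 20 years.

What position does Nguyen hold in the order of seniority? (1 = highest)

2

By grade: Varga, Nguyen, Adeyemi, Saleh, Tanaka, Ibarra, Yilmaz, Szabo, Horvat and Achebe (Brigadier).
Among Varga, Nguyen, Adeyemi, Saleh, Tanaka, Ibarra, Yilmaz, Szabo, Horvat and Achebe, by date of rank (earlier first): Varga (Jul 27, 2003) before Nguyen, Adeyemi and Saleh (Mar 13, 2006) before Tanaka (Aug 17, 2006) before Ibarra, Yilmaz, Szabo, Horvat and Achebe (Jun 28, 2008).
Among Nguyen, Adeyemi and Saleh, by date of commissioning (later first): Nguyen and Adeyemi (23 Jul 2003) before Saleh (6 Jun 2002).
Nguyen and Adeyemi both have lineal number 476, so the next rule applies.
Among Nguyen and Adeyemi, by total federal service (higher first): Nguyen (29 years) before Adeyemi (26 years).
Among Ibarra, Yilmaz, Szabo, Horvat and Achebe, by date of commissioning (later first): Ibarra (28 Aug 2005) before Yilmaz (2 Oct 2003) before Szabo, Horvat and Achebe (14 Jun 2003).
Szabo, Horvat and Achebe all have lineal number 741, so the next rule applies.
Among Szabo, Horvat and Achebe, by total federal service (higher first): Szabo (27 years) before Horvat (22 years) before Achebe (17 years).
Order: Varga, Nguyen, Adeyemi, Saleh, Tanaka, Ibarra, Yilmaz, Szabo, Horvat, Achebe. So position 2.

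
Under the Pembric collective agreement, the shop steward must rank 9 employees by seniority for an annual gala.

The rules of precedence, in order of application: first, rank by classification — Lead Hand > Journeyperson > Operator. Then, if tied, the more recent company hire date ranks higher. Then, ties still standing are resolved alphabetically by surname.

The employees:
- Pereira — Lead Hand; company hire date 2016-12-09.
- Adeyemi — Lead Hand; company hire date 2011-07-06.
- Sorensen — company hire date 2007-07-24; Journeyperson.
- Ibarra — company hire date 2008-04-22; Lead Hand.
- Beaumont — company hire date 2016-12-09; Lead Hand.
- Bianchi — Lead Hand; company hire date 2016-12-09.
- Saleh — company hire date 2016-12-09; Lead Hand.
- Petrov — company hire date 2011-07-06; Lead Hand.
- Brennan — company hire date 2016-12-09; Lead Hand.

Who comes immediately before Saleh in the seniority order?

Pereira

By classification: Beaumont, Bianchi, Brennan, Pereira, Saleh, Adeyemi, Petrov and Ibarra (Lead Hand); then Sorensen (Journeyperson).
Among Beaumont, Bianchi, Brennan, Pereira, Saleh, Adeyemi, Petrov and Ibarra, by company hire date (later first): Beaumont, Bianchi, Brennan, Pereira and Saleh (2016-12-09) before Adeyemi and Petrov (2011-07-06) before Ibarra (2008-04-22).
Among Beaumont, Bianchi, Brennan, Pereira and Saleh, alphabetically by surname: Beaumont before Bianchi before Brennan before Pereira before Saleh.
Among Adeyemi and Petrov, alphabetically by surname: Adeyemi before Petrov.
Order: Beaumont, Bianchi, Brennan, Pereira, Saleh, Adeyemi, Petrov, Ibarra, Sorensen.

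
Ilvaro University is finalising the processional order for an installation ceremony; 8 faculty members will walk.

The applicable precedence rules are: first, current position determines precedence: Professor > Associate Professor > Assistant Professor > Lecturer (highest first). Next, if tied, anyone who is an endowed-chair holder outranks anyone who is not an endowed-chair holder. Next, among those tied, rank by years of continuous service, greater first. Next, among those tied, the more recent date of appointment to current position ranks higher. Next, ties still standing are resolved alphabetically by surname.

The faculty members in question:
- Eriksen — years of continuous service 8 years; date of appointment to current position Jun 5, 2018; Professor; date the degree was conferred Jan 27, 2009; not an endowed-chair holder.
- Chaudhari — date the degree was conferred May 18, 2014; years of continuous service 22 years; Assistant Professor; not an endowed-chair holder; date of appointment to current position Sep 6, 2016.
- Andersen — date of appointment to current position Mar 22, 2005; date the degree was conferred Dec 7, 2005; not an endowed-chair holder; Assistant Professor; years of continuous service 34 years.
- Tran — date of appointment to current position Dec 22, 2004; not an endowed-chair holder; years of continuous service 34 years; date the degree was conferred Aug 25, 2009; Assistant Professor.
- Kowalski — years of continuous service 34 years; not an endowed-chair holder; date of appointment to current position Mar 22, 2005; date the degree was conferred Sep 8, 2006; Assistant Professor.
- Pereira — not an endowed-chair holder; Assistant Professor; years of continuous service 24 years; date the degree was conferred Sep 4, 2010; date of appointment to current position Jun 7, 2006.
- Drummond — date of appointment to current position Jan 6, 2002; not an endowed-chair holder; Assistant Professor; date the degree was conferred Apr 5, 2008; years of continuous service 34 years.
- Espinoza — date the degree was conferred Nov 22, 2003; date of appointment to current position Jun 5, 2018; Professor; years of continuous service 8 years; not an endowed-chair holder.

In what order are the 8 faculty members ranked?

By current position: Eriksen and Espinoza (Professor); then Andersen, Kowalski, Tran, Drummond, Pereira and Chaudhari (Assistant Professor).
Eriksen and Espinoza are each not an endowed-chair holder, so the next rule applies.
Eriksen and Espinoza both have years of continuous service 8 years, so the next rule applies.
Eriksen and Espinoza both have date of appointment to current position Jun 5, 2018, so the next rule applies.
Among Eriksen and Espinoza, alphabetically by surname: Eriksen before Espinoza.
Andersen, Kowalski, Tran, Drummond, Pereira and Chaudhari are each not an endowed-chair holder, so the next rule applies.
Among Andersen, Kowalski, Tran, Drummond, Pereira and Chaudhari, by years of continuous service (higher first): Andersen, Kowalski, Tran and Drummond (34 years) before Pereira (24 years) before Chaudhari (22 years).
Among Andersen, Kowalski, Tran and Drummond, by date of appointment to current position (later first): Andersen and Kowalski (Mar 22, 2005) before Tran (Dec 22, 2004) before Drummond (Jan 6, 2002).
Among Andersen and Kowalski, alphabetically by surname: Andersen before Kowalski.
Full order: Eriksen, Espinoza, Andersen, Kowalski, Tran, Drummond, Pereira, Chaudhari.

Eriksen, Espinoza, Andersen, Kowalski, Tran, Drummond, Pereira, Chaudhari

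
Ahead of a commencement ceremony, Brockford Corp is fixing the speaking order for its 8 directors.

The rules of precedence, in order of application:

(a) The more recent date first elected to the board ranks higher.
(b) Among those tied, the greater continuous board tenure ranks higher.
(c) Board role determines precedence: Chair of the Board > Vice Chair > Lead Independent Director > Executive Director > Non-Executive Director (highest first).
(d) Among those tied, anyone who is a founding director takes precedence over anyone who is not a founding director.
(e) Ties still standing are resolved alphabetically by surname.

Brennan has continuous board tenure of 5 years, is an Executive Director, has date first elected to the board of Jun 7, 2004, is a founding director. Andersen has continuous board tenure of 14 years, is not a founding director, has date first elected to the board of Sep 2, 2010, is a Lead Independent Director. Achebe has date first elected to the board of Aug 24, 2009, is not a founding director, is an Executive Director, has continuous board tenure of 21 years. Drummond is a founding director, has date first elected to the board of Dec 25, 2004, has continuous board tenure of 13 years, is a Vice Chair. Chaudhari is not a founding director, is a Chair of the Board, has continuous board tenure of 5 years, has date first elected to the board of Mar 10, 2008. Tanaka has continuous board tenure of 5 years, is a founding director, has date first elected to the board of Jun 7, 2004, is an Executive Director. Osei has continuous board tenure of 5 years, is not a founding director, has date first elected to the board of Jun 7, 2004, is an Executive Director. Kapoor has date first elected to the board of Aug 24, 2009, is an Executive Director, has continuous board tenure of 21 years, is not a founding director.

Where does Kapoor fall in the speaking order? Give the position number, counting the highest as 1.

3

By date first elected to the board (later first): Andersen (Sep 2, 2010); then Achebe and Kapoor (both Aug 24, 2009); then Chaudhari (Mar 10, 2008); then Drummond (Dec 25, 2004); then Brennan, Tanaka and Osei (each Jun 7, 2004).
Achebe and Kapoor both have continuous board tenure 21 years, so the next rule applies.
Achebe and Kapoor are each Executive Director, so the next rule applies.
Achebe and Kapoor are each not a founding director, so the next rule applies.
Among Achebe and Kapoor, alphabetically by surname: Achebe before Kapoor.
Brennan, Tanaka and Osei all have continuous board tenure 5 years, so the next rule applies.
Brennan, Tanaka and Osei are each Executive Director, so the next rule applies.
Among Brennan, Tanaka and Osei, a founding director before not a founding director: Brennan and Tanaka (a founding director) before Osei (not a founding director).
Among Brennan and Tanaka, alphabetically by surname: Brennan before Tanaka.
Order: Andersen, Achebe, Kapoor, Chaudhari, Drummond, Brennan, Tanaka, Osei. So position 3.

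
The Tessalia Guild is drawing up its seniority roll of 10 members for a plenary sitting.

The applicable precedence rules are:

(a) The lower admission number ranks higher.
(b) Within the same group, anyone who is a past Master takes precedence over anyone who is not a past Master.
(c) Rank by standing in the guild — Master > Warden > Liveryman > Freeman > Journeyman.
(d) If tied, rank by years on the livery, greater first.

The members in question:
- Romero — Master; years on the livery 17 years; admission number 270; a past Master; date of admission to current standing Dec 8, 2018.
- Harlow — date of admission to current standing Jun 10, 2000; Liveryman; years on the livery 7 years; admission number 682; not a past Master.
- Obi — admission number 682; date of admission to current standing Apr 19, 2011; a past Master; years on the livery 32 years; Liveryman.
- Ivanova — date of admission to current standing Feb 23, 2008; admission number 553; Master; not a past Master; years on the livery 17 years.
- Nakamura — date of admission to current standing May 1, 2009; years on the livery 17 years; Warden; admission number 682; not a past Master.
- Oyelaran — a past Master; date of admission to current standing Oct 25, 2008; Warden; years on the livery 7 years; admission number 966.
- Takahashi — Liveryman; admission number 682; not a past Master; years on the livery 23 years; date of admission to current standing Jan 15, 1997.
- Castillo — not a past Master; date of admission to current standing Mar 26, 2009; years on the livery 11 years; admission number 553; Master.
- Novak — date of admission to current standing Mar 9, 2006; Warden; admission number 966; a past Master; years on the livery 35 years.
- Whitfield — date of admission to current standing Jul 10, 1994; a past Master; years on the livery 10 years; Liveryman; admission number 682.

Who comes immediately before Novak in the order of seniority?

By admission number (lower first): Romero (270); then Ivanova and Castillo (both 553); then Obi, Whitfield, Nakamura, Takahashi and Harlow (each 682); then Novak and Oyelaran (both 966).
Ivanova and Castillo are each not a past Master, so the next rule applies.
Ivanova and Castillo are each Master, so the next rule applies.
Among Ivanova and Castillo, by years on the livery (higher first): Ivanova (17 years) before Castillo (11 years).
Among Obi, Whitfield, Nakamura, Takahashi and Harlow, a past Master before not a past Master: Obi and Whitfield (a past Master) before Nakamura, Takahashi and Harlow (not a past Master).
Obi and Whitfield are each Liveryman, so the next rule applies.
Among Obi and Whitfield, by years on the livery (higher first): Obi (32 years) before Whitfield (10 years).
Among Nakamura, Takahashi and Harlow, by standing in the guild: Nakamura (Warden) before Takahashi and Harlow (Liveryman).
Among Takahashi and Harlow, by years on the livery (higher first): Takahashi (23 years) before Harlow (7 years).
Novak and Oyelaran are each a past Master, so the next rule applies.
Novak and Oyelaran are each Warden, so the next rule applies.
Among Novak and Oyelaran, by years on the livery (higher first): Novak (35 years) before Oyelaran (7 years).
Order: Romero, Ivanova, Castillo, Obi, Whitfield, Nakamura, Takahashi, Harlow, Novak, Oyelaran.

Harlow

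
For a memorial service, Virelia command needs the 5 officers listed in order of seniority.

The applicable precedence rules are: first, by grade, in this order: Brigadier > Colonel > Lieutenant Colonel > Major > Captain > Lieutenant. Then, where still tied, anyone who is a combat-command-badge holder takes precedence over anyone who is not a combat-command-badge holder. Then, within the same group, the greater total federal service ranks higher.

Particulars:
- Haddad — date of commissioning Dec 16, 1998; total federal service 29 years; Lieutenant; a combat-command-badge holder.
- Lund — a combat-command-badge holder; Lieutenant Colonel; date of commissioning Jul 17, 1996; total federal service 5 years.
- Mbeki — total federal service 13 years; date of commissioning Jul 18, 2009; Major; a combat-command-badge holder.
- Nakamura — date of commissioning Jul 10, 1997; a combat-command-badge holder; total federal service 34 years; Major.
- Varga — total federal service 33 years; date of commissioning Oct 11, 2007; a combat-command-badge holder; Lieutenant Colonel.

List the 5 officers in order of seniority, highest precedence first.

Varga, Lund, Nakamura, Mbeki, Haddad

By grade: Varga and Lund (Lieutenant Colonel); then Nakamura and Mbeki (Major); then Haddad (Lieutenant).
Varga and Lund are each a combat-command-badge holder, so the next rule applies.
Among Varga and Lund, by total federal service (higher first): Varga (33 years) before Lund (5 years).
Nakamura and Mbeki are each a combat-command-badge holder, so the next rule applies.
Among Nakamura and Mbeki, by total federal service (higher first): Nakamura (34 years) before Mbeki (13 years).
Full order: Varga, Lund, Nakamura, Mbeki, Haddad.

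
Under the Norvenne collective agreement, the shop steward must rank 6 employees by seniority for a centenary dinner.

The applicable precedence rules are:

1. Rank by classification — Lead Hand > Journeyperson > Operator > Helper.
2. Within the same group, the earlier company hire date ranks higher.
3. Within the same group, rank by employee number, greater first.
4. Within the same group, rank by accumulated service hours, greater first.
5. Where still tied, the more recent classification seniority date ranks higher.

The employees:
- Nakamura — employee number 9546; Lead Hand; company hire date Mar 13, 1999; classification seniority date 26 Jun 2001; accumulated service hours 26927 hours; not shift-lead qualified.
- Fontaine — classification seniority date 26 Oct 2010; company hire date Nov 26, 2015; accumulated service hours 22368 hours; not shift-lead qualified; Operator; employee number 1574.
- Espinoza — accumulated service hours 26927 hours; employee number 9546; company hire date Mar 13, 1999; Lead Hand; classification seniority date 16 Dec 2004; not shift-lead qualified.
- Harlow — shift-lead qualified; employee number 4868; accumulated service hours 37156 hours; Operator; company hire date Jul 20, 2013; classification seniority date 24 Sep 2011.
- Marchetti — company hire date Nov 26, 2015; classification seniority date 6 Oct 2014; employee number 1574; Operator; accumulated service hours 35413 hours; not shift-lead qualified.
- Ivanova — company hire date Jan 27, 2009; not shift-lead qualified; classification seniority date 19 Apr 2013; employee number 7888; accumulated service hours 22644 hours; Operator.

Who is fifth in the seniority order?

Marchetti

By classification: Espinoza and Nakamura (Lead Hand); then Ivanova, Harlow, Marchetti and Fontaine (Operator).
Espinoza and Nakamura both have company hire date Mar 13, 1999, so the next rule applies.
Espinoza and Nakamura both have employee number 9546, so the next rule applies.
Espinoza and Nakamura both have accumulated service hours 26927 hours, so the next rule applies.
Among Espinoza and Nakamura, by classification seniority date (later first): Espinoza (16 Dec 2004) before Nakamura (26 Jun 2001).
Among Ivanova, Harlow, Marchetti and Fontaine, by company hire date (earlier first): Ivanova (Jan 27, 2009) before Harlow (Jul 20, 2013) before Marchetti and Fontaine (Nov 26, 2015).
Marchetti and Fontaine both have employee number 1574, so the next rule applies.
Among Marchetti and Fontaine, by accumulated service hours (higher first): Marchetti (35413 hours) before Fontaine (22368 hours).
Order: Espinoza, Nakamura, Ivanova, Harlow, Marchetti, Fontaine.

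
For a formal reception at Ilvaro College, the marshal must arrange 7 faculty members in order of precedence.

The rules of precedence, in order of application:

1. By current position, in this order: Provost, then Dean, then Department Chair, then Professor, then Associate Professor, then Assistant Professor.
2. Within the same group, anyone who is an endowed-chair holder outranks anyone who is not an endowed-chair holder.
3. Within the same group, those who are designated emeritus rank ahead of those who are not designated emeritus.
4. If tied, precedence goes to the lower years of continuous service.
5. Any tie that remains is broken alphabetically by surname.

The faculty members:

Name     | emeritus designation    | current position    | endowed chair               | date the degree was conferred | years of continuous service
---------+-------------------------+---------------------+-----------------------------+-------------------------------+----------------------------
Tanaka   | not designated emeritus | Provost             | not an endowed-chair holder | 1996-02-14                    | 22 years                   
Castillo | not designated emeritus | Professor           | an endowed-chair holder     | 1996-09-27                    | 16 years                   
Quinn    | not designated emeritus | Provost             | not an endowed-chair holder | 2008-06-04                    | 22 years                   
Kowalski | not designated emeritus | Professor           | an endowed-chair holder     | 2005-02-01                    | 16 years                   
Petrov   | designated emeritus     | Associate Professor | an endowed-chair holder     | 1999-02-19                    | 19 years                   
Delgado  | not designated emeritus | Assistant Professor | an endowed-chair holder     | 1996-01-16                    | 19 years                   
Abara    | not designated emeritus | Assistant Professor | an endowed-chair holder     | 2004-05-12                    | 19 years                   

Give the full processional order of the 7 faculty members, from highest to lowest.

Quinn, Tanaka, Castillo, Kowalski, Petrov, Abara, Delgado

By current position: Quinn and Tanaka (Provost); then Castillo and Kowalski (Professor); then Petrov (Associate Professor); then Abara and Delgado (Assistant Professor).
Quinn and Tanaka are each not an endowed-chair holder, so the next rule applies.
Quinn and Tanaka are each not designated emeritus, so the next rule applies.
Quinn and Tanaka both have years of continuous service 22 years, so the next rule applies.
Among Quinn and Tanaka, alphabetically by surname: Quinn before Tanaka.
Castillo and Kowalski are each an endowed-chair holder, so the next rule applies.
Castillo and Kowalski are each not designated emeritus, so the next rule applies.
Castillo and Kowalski both have years of continuous service 16 years, so the next rule applies.
Among Castillo and Kowalski, alphabetically by surname: Castillo before Kowalski.
Abara and Delgado are each an endowed-chair holder, so the next rule applies.
Abara and Delgado are each not designated emeritus, so the next rule applies.
Abara and Delgado both have years of continuous service 19 years, so the next rule applies.
Among Abara and Delgado, alphabetically by surname: Abara before Delgado.
Full order: Quinn, Tanaka, Castillo, Kowalski, Petrov, Abara, Delgado.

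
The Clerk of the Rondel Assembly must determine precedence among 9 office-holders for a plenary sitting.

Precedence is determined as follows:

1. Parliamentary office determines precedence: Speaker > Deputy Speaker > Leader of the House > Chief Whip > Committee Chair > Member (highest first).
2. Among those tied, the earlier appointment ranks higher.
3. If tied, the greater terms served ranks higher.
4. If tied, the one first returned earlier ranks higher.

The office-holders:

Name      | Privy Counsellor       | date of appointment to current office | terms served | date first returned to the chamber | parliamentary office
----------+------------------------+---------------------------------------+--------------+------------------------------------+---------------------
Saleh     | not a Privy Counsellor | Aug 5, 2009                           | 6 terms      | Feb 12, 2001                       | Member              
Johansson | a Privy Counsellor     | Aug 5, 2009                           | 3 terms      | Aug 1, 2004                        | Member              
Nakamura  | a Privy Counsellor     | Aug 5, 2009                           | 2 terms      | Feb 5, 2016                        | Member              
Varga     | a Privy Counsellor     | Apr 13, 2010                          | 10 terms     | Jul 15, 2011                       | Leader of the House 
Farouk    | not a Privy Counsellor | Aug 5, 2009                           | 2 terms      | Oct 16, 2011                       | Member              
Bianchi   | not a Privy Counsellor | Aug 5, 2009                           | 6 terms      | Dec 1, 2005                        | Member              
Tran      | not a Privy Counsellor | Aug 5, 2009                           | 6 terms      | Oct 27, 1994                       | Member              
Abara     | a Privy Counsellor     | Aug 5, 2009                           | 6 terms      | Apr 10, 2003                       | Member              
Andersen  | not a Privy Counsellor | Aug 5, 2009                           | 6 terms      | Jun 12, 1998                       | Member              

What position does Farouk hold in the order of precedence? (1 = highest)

8

By parliamentary office: Varga (Leader of the House); then Tran, Andersen, Saleh, Abara, Bianchi, Johansson, Farouk and Nakamura (Member).
Tran, Andersen, Saleh, Abara, Bianchi, Johansson, Farouk and Nakamura all have date of appointment to current office Aug 5, 2009, so the next rule applies.
Among Tran, Andersen, Saleh, Abara, Bianchi, Johansson, Farouk and Nakamura, by terms served (higher first): Tran, Andersen, Saleh, Abara and Bianchi (6 terms) before Johansson (3 terms) before Farouk and Nakamura (2 terms).
Among Tran, Andersen, Saleh, Abara and Bianchi, by date first returned to the chamber (earlier first): Tran (Oct 27, 1994) before Andersen (Jun 12, 1998) before Saleh (Feb 12, 2001) before Abara (Apr 10, 2003) before Bianchi (Dec 1, 2005).
Among Farouk and Nakamura, by date first returned to the chamber (earlier first): Farouk (Oct 16, 2011) before Nakamura (Feb 5, 2016).
Order: Varga, Tran, Andersen, Saleh, Abara, Bianchi, Johansson, Farouk, Nakamura. So position 8.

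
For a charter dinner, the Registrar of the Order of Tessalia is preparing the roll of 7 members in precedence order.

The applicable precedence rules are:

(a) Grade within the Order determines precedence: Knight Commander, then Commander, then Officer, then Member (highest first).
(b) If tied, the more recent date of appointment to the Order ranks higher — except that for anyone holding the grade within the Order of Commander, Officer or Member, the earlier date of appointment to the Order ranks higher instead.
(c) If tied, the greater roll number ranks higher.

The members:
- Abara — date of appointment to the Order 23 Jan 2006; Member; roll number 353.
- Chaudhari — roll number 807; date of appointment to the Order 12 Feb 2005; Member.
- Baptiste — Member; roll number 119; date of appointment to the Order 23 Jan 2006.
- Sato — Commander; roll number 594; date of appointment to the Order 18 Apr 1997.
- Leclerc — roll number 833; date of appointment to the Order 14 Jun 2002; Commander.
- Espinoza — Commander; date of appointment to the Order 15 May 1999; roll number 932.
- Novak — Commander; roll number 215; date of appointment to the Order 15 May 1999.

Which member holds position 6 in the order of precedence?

Abara

By grade within the Order: Sato, Espinoza, Novak and Leclerc (Commander); then Chaudhari, Abara and Baptiste (Member).
Among Sato, Espinoza, Novak and Leclerc, by date of appointment to the Order (earlier first) (reversed rule for this group): Sato (18 Apr 1997) before Espinoza and Novak (15 May 1999) before Leclerc (14 Jun 2002).
Among Espinoza and Novak, by roll number (higher first): Espinoza (932) before Novak (215).
Among Chaudhari, Abara and Baptiste, by date of appointment to the Order (earlier first) (reversed rule for this group): Chaudhari (12 Feb 2005) before Abara and Baptiste (23 Jan 2006).
Among Abara and Baptiste, by roll number (higher first): Abara (353) before Baptiste (119).
Order: Sato, Espinoza, Novak, Leclerc, Chaudhari, Abara, Baptiste.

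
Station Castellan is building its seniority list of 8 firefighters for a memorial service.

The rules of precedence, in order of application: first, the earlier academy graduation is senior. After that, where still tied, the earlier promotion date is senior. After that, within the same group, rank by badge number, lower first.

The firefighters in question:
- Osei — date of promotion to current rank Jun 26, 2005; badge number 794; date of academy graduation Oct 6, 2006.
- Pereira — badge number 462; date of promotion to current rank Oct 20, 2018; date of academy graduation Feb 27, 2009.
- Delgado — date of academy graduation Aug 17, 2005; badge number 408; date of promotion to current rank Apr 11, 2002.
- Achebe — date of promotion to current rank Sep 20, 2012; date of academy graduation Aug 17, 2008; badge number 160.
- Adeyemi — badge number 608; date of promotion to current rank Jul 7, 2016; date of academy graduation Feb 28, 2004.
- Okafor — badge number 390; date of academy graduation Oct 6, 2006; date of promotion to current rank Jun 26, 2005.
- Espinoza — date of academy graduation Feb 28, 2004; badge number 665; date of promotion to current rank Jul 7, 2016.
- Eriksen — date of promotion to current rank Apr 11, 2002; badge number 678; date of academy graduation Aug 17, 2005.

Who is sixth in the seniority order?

Osei

By date of academy graduation (earlier first): Adeyemi and Espinoza (both Feb 28, 2004); then Delgado and Eriksen (both Aug 17, 2005); then Okafor and Osei (both Oct 6, 2006); then Achebe (Aug 17, 2008); then Pereira (Feb 27, 2009).
Adeyemi and Espinoza both have date of promotion to current rank Jul 7, 2016, so the next rule applies.
Among Adeyemi and Espinoza, by badge number (lower first): Adeyemi (608) before Espinoza (665).
Delgado and Eriksen both have date of promotion to current rank Apr 11, 2002, so the next rule applies.
Among Delgado and Eriksen, by badge number (lower first): Delgado (408) before Eriksen (678).
Okafor and Osei both have date of promotion to current rank Jun 26, 2005, so the next rule applies.
Among Okafor and Osei, by badge number (lower first): Okafor (390) before Osei (794).
Order: Adeyemi, Espinoza, Delgado, Eriksen, Okafor, Osei, Achebe, Pereira.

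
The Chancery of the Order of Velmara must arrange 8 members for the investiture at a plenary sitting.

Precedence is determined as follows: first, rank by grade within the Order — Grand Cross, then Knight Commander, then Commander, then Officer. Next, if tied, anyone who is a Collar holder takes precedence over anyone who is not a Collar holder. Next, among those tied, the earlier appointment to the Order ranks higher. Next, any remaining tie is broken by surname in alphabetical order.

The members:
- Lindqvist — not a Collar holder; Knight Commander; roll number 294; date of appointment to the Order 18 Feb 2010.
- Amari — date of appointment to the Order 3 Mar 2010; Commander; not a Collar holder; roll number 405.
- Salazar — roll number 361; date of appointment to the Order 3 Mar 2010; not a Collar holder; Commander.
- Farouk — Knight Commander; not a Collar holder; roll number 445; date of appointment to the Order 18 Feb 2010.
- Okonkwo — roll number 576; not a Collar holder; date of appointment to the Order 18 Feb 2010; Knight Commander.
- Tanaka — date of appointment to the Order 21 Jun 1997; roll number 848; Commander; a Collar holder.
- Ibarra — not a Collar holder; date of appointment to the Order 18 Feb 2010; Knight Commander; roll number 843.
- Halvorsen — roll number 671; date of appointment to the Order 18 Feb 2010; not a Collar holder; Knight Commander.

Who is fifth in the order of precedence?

By grade within the Order: Farouk, Halvorsen, Ibarra, Lindqvist and Okonkwo (Knight Commander); then Tanaka, Amari and Salazar (Commander).
Farouk, Halvorsen, Ibarra, Lindqvist and Okonkwo are each not a Collar holder, so the next rule applies.
Farouk, Halvorsen, Ibarra, Lindqvist and Okonkwo all have date of appointment to the Order 18 Feb 2010, so the next rule applies.
Among Farouk, Halvorsen, Ibarra, Lindqvist and Okonkwo, alphabetically by surname: Farouk before Halvorsen before Ibarra before Lindqvist before Okonkwo.
Among Tanaka, Amari and Salazar, a Collar holder before not a Collar holder: Tanaka (a Collar holder) before Amari and Salazar (not a Collar holder).
Amari and Salazar both have date of appointment to the Order 3 Mar 2010, so the next rule applies.
Among Amari and Salazar, alphabetically by surname: Amari before Salazar.
Order: Farouk, Halvorsen, Ibarra, Lindqvist, Okonkwo, Tanaka, Amari, Salazar.

Okonkwo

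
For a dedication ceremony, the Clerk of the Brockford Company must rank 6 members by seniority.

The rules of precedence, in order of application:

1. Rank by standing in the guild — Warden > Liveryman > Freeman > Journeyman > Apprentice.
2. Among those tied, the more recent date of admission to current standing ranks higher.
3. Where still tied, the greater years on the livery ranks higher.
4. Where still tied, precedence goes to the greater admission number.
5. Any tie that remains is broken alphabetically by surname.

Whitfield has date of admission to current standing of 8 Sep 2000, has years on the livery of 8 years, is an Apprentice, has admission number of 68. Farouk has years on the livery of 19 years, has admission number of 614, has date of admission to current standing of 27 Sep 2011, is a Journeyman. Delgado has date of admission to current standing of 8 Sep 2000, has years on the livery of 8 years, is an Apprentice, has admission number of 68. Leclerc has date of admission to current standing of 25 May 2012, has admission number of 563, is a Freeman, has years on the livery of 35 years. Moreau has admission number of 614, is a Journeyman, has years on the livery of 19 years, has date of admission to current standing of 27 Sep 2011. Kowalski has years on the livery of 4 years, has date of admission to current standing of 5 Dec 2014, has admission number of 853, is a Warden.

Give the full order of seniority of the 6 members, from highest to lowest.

By standing in the guild: Kowalski (Warden); then Leclerc (Freeman); then Farouk and Moreau (Journeyman); then Delgado and Whitfield (Apprentice).
Farouk and Moreau both have date of admission to current standing 27 Sep 2011, so the next rule applies.
Farouk and Moreau both have years on the livery 19 years, so the next rule applies.
Farouk and Moreau both have admission number 614, so the next rule applies.
Among Farouk and Moreau, alphabetically by surname: Farouk before Moreau.
Delgado and Whitfield both have date of admission to current standing 8 Sep 2000, so the next rule applies.
Delgado and Whitfield both have years on the livery 8 years, so the next rule applies.
Delgado and Whitfield both have admission number 68, so the next rule applies.
Among Delgado and Whitfield, alphabetically by surname: Delgado before Whitfield.
Full order: Kowalski, Leclerc, Farouk, Moreau, Delgado, Whitfield.

Kowalski, Leclerc, Farouk, Moreau, Delgado, Whitfield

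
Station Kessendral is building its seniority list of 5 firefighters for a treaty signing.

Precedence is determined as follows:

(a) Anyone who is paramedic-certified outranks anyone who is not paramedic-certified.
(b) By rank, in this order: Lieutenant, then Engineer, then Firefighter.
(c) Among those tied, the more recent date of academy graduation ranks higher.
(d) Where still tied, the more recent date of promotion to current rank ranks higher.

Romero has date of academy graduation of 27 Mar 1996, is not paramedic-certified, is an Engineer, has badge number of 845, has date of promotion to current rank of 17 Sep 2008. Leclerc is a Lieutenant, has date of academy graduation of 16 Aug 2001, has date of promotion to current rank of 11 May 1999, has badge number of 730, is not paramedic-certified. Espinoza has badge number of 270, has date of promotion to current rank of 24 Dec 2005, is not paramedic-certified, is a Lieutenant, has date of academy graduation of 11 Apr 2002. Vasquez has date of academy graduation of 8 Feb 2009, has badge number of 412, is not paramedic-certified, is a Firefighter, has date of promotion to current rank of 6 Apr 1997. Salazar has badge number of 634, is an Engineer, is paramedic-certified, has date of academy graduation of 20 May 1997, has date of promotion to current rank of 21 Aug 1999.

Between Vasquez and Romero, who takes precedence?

Romero

By the first rule: Salazar (paramedic-certified); then Espinoza, Leclerc, Romero and Vasquez (each not paramedic-certified).
Among Espinoza, Leclerc, Romero and Vasquez, by rank: Espinoza and Leclerc (Lieutenant) before Romero (Engineer) before Vasquez (Firefighter).
Among Espinoza and Leclerc, by date of academy graduation (later first): Espinoza (11 Apr 2002) before Leclerc (16 Aug 2001).
So Romero takes precedence.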